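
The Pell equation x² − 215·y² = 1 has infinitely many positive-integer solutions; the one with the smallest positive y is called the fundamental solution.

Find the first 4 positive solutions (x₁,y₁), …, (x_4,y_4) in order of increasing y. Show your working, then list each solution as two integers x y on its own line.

√215 → a₀=14, period (1,1,1,28); ℓ=4 even so k=3
k=0  a_k=14  p_k/q_k = 14/1
…
k=2  a_k=1  p_k/q_k = 29/2
k=3  a_k=1  p_k/q_k = 44/3
fundamental: x₁=44, y₁=3  (since 1936 − 215·9 = 1)
n=2: (44,3)∘(44,3) = (44·44+215·3·3, 44·3+3·44) = (3871,264)
n=3: (3871,264)∘(44,3) = (44·3871+215·3·264, 44·264+3·3871) = (340604,23229)
n=4: (340604,23229)∘(44,3) = (44·340604+215·3·23229, 44·23229+3·340604) = (29969281,2043888)

44 3
3871 264
340604 23229
29969281 2043888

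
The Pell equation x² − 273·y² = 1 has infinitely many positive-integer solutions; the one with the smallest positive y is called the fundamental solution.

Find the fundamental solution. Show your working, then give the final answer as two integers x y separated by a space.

√273 → a₀=16, period (1,1,10,1,1,32); ℓ=6 even so k=5
step 0: (16, 1)  from 16·(1,0) + (0,1)
step 1: (17, 1)  from 1·(16,1) + (1,0)
…
step 3: (347, 21)  from 10·(33,2) + (17,1)
step 4: (380, 23)  from 1·(347,21) + (33,2)
step 5: (727, 44)  from 1·(380,23) + (347,21)
(x₁, y₁) = (727, 44);  727² − 273·44² = 1 ✓

727 44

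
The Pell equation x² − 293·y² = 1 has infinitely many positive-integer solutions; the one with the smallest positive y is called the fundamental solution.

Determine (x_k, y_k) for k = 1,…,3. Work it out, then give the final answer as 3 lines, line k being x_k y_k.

√293 = [17; 8,1,1,8,34, …], period ℓ=5 (odd) → k=9
a_0=17:  p_0=17·1+0=17,  q_0=17·0+1=1
a_1=8:  p_1=8·17+1=137,  q_1=8·1+0=8
…
a_4=8:  p_4=8·291+154=2482,  q_4=8·17+9=145
a_5=34:  p_5=34·2482+291=84679,  q_5=34·145+17=4947
a_6=8:  p_6=8·84679+2482=679914,  q_6=8·4947+145=39721
…
a_8=1:  p_8=1·764593+679914=1444507,  q_8=1·44668+39721=84389
a_9=8:  p_9=8·1444507+764593=12320649,  q_9=8·84389+44668=719780
fundamental: x₁=12320649, y₁=719780  (since 151798391781201 − 293·518083248400 = 1)
k=2:  x_2 = 12320649·12320649+293·719780·719780 = 303596783562401,  y_2 = 12320649·719780+719780·12320649 = 17736313474440
k=3:  x_3 = 12320649·303596783562401+293·719780·17736313474440 = 7481018815602612315849,  y_3 = 12320649·17736313474440+719780·303596783562401 = 437045785745090703340

12320649 719780
303596783562401 17736313474440
7481018815602612315849 437045785745090703340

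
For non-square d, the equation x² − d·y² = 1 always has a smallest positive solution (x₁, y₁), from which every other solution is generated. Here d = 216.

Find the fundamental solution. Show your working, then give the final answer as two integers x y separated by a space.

√216 → a₀=14, period (1,2,3,2,1,28); ℓ=6 even so k=5
i=0: a=14 ⇒ p=14, q=1
…
i=2: a=2 ⇒ p=44, q=3
…
i=4: a=2 ⇒ p=338, q=23
i=5: a=1 ⇒ p=485, q=33
→ (485, 33).  Check: 485²=235225, 216·33²=235224, difference 1.

485 33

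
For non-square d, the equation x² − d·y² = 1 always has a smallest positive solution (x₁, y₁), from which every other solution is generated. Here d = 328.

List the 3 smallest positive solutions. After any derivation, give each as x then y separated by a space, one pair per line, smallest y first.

d=328: √d = [18; 9,36] (ℓ=2, even), read p_1/q_1
a_0=18:  p_0=18·1+0=18,  q_0=18·0+1=1
a_1=9:  p_1=9·18+1=163,  q_1=9·1+0=9
→ (163, 9).  Check: 163²=26569, 328·9²=26568, difference 1.
k=2:  x_2 = 163·163+328·9·9 = 53137,  y_2 = 163·9+9·163 = 2934
k=3:  x_3 = 163·53137+328·9·2934 = 17322499,  y_3 = 163·2934+9·53137 = 956475

163 9
53137 2934
17322499 956475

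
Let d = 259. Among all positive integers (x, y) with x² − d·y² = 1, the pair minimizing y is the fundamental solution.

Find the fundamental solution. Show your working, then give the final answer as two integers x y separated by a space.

√259 = [16; 10,1,2,3,4,3,2,1,10,32, …], period ℓ=10 (even) → k=9
step 0: (16, 1)  from 16·(1,0) + (0,1)
…
step 2: (177, 11)  from 1·(161,10) + (16,1)
…
step 7: (55265, 3434)  from 2·(23931,1487) + (7403,460)
step 8: (79196, 4921)  from 1·(55265,3434) + (23931,1487)
step 9: (847225, 52644)  from 10·(79196,4921) + (55265,3434)
fundamental: x₁=847225, y₁=52644  (since 717790200625 − 259·2771390736 = 1)

847225 52644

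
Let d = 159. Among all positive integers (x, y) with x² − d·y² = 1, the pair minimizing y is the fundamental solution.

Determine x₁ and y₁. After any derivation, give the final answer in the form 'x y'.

[12; 1,1,1,1,3,1,1,1,1,24] for √159; ℓ=10 ⇒ convergent index 9
a_0=12:  p_0=12·1+0=12,  q_0=12·0+1=1
a_1=1:  p_1=1·12+1=13,  q_1=1·1+0=1
a_2=1:  p_2=1·13+12=25,  q_2=1·1+1=2
…
a_4=1:  p_4=1·38+25=63,  q_4=1·3+2=5
…
a_6=1:  p_6=1·227+63=290,  q_6=1·18+5=23
…
a_8=1:  p_8=1·517+290=807,  q_8=1·41+23=64
a_9=1:  p_9=1·807+517=1324,  q_9=1·64+41=105
→ (1324, 105).  Check: 1324²=1752976, 159·105²=1752975, difference 1.

1324 105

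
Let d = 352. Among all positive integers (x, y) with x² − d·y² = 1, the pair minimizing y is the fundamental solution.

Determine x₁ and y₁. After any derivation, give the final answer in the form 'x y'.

√352 → a₀=18, period (1,3,5,9,5,3,1,36); ℓ=8 even so k=7
i=0: a=18 ⇒ p=18, q=1
…
i=2: a=3 ⇒ p=75, q=4
i=3: a=5 ⇒ p=394, q=21
…
i=5: a=5 ⇒ p=18499, q=986
i=6: a=3 ⇒ p=59118, q=3151
i=7: a=1 ⇒ p=77617, q=4137
→ (77617, 4137).  Check: 77617²=6024398689, 352·4137²=6024398688, difference 1.

77617 4137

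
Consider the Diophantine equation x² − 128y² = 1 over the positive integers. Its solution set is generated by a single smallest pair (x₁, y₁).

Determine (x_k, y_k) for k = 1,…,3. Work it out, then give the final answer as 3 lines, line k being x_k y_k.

577 51
665857 58854
768398401 67917465

d=128: √d = [11; 3,5,3,22] (ℓ=4, even), read p_3/q_3
a_0=11:  p_0=11·1+0=11,  q_0=11·0+1=1
a_1=3:  p_1=3·11+1=34,  q_1=3·1+0=3
a_2=5:  p_2=5·34+11=181,  q_2=5·3+1=16
a_3=3:  p_3=3·181+34=577,  q_3=3·16+3=51
→ (577, 51).  Check: 577²=332929, 128·51²=332928, difference 1.
(577+51√128)^2 = 665857 + 58854√128
(577+51√128)^3 = 768398401 + 67917465√128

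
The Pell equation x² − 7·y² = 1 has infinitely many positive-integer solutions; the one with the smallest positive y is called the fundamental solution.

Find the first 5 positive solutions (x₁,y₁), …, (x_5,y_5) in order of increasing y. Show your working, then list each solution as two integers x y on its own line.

8 3
127 48
2024 765
32257 12192
514088 194307

√7 = [2; 1,1,1,4, …], period ℓ=4 (even) → k=3
step 0: (2, 1)  from 2·(1,0) + (0,1)
step 1: (3, 1)  from 1·(2,1) + (1,0)
step 2: (5, 2)  from 1·(3,1) + (2,1)
step 3: (8, 3)  from 1·(5,2) + (3,1)
(x₁, y₁) = (8, 3);  8² − 7·3² = 1 ✓
(8+3√7)^2 = 127 + 48√7
(8+3√7)^3 = 2024 + 765√7
(8+3√7)^4 = 32257 + 12192√7
(8+3√7)^5 = 514088 + 194307√7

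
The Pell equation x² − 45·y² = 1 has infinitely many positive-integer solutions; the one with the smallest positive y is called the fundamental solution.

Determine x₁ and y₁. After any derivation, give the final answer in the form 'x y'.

d=45: √d = [6; 1,2,2,2,1,12] (ℓ=6, even), read p_5/q_5
step 0: (6, 1)  from 6·(1,0) + (0,1)
…
step 2: (20, 3)  from 2·(7,1) + (6,1)
step 3: (47, 7)  from 2·(20,3) + (7,1)
step 4: (114, 17)  from 2·(47,7) + (20,3)
step 5: (161, 24)  from 1·(114,17) + (47,7)
(x₁, y₁) = (161, 24);  161² − 45·24² = 1 ✓

161 24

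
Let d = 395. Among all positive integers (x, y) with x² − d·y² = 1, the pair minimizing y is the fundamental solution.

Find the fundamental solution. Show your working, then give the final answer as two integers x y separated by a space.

159 8

[19; 1,6,1,38] for √395; ℓ=4 ⇒ convergent index 3
k=0  a_k=19  p_k/q_k = 19/1
k=1  a_k=1  p_k/q_k = 20/1
k=2  a_k=6  p_k/q_k = 139/7
k=3  a_k=1  p_k/q_k = 159/8
fundamental: x₁=159, y₁=8  (since 25281 − 395·64 = 1)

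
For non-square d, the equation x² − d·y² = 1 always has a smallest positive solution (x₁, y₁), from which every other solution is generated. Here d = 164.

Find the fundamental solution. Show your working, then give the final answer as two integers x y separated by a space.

√164 = [12; 1,4,6,4,1,24, …], period ℓ=6 (even) → k=5
i=0: a=12 ⇒ p=12, q=1
i=1: a=1 ⇒ p=13, q=1
i=2: a=4 ⇒ p=64, q=5
…
i=4: a=4 ⇒ p=1652, q=129
i=5: a=1 ⇒ p=2049, q=160
(x₁, y₁) = (2049, 160);  2049² − 164·160² = 1 ✓

2049 160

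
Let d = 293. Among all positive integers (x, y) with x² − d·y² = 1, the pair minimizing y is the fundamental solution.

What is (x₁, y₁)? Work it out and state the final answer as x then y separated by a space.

12320649 719780

[17; 8,1,1,8,34] for √293; ℓ=5 ⇒ convergent index 9
i=0: a=17 ⇒ p=17, q=1
…
i=2: a=1 ⇒ p=154, q=9
i=3: a=1 ⇒ p=291, q=17
i=4: a=8 ⇒ p=2482, q=145
i=5: a=34 ⇒ p=84679, q=4947
…
i=7: a=1 ⇒ p=764593, q=44668
i=8: a=1 ⇒ p=1444507, q=84389
i=9: a=8 ⇒ p=12320649, q=719780
→ (12320649, 719780).  Check: 12320649²=151798391781201, 293·719780²=151798391781200, difference 1.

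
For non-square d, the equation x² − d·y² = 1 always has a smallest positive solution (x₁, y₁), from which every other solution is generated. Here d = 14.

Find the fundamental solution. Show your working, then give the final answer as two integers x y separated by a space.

15 4

√14 = [3; 1,2,1,6, …], period ℓ=4 (even) → k=3
step 0: (3, 1)  from 3·(1,0) + (0,1)
step 1: (4, 1)  from 1·(3,1) + (1,0)
step 2: (11, 3)  from 2·(4,1) + (3,1)
step 3: (15, 4)  from 1·(11,3) + (4,1)
(x₁, y₁) = (15, 4);  15² − 14·4² = 1 ✓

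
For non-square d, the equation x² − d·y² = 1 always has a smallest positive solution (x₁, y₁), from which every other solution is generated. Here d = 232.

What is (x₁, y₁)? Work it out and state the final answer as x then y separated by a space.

√232 → a₀=15, period (4,3,7,3,4,30); ℓ=6 even so k=5
i=0: a=15 ⇒ p=15, q=1
i=1: a=4 ⇒ p=61, q=4
i=2: a=3 ⇒ p=198, q=13
…
i=4: a=3 ⇒ p=4539, q=298
i=5: a=4 ⇒ p=19603, q=1287
(x₁, y₁) = (19603, 1287);  19603² − 232·1287² = 1 ✓

19603 1287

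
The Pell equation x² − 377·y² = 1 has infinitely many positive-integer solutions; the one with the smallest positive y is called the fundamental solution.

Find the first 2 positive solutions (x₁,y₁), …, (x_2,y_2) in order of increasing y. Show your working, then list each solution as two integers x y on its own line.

[19; 2,2,2,38] for √377; ℓ=4 ⇒ convergent index 3
k=0  a_k=19  p_k/q_k = 19/1
…
k=2  a_k=2  p_k/q_k = 97/5
k=3  a_k=2  p_k/q_k = 233/12
→ (233, 12).  Check: 233²=54289, 377·12²=54288, difference 1.
n=2: (233,12)∘(233,12) = (233·233+377·12·12, 233·12+12·233) = (108577,5592)

233 12
108577 5592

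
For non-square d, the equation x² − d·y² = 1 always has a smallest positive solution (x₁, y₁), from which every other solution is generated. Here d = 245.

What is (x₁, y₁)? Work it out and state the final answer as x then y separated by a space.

d=245: √d = [15; 1,1,1,7,6,7,1,1,1,30] (ℓ=10, even), read p_9/q_9
a_0=15:  p_0=15·1+0=15,  q_0=15·0+1=1
a_1=1:  p_1=1·15+1=16,  q_1=1·1+0=1
…
a_3=1:  p_3=1·31+16=47,  q_3=1·2+1=3
a_4=7:  p_4=7·47+31=360,  q_4=7·3+2=23
a_5=6:  p_5=6·360+47=2207,  q_5=6·23+3=141
…
a_7=1:  p_7=1·15809+2207=18016,  q_7=1·1010+141=1151
a_8=1:  p_8=1·18016+15809=33825,  q_8=1·1151+1010=2161
a_9=1:  p_9=1·33825+18016=51841,  q_9=1·2161+1151=3312
(x₁, y₁) = (51841, 3312);  51841² − 245·3312² = 1 ✓

51841 3312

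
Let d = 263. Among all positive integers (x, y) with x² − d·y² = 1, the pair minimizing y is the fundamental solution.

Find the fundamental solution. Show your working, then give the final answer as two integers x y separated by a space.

√263 → a₀=16, period (4,1,1,1,1,15,1,1,1,1,4,32); ℓ=12 even so k=11
a_0=16:  p_0=16·1+0=16,  q_0=16·0+1=1
a_1=4:  p_1=4·16+1=65,  q_1=4·1+0=4
a_2=1:  p_2=1·65+16=81,  q_2=1·4+1=5
…
a_4=1:  p_4=1·146+81=227,  q_4=1·9+5=14
a_5=1:  p_5=1·227+146=373,  q_5=1·14+9=23
a_6=15:  p_6=15·373+227=5822,  q_6=15·23+14=359
a_7=1:  p_7=1·5822+373=6195,  q_7=1·359+23=382
a_8=1:  p_8=1·6195+5822=12017,  q_8=1·382+359=741
…
a_10=1:  p_10=1·18212+12017=30229,  q_10=1·1123+741=1864
a_11=4:  p_11=4·30229+18212=139128,  q_11=4·1864+1123=8579
fundamental: x₁=139128, y₁=8579  (since 19356600384 − 263·73599241 = 1)

139128 8579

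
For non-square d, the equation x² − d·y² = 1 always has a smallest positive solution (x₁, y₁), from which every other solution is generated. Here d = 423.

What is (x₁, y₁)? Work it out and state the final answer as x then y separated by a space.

d=423: √d = [20; 1,1,3,4,3,1,1,40] (ℓ=8, even), read p_7/q_7
a_0=20:  p_0=20·1+0=20,  q_0=20·0+1=1
…
a_4=4:  p_4=4·144+41=617,  q_4=4·7+2=30
…
a_6=1:  p_6=1·1995+617=2612,  q_6=1·97+30=127
a_7=1:  p_7=1·2612+1995=4607,  q_7=1·127+97=224
fundamental: x₁=4607, y₁=224  (since 21224449 − 423·50176 = 1)

4607 224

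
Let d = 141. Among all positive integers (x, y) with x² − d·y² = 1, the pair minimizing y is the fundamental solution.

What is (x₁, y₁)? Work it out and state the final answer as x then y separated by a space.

d=141: √d = [11; 1,6,1,22] (ℓ=4, even), read p_3/q_3
a_0=11:  p_0=11·1+0=11,  q_0=11·0+1=1
…
a_2=6:  p_2=6·12+11=83,  q_2=6·1+1=7
a_3=1:  p_3=1·83+12=95,  q_3=1·7+1=8
fundamental: x₁=95, y₁=8  (since 9025 − 141·64 = 1)

95 8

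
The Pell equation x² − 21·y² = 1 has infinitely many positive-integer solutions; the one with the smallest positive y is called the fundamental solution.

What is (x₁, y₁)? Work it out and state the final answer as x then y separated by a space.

d=21: √d = [4; 1,1,2,1,1,8] (ℓ=6, even), read p_5/q_5
step 0: (4, 1)  from 4·(1,0) + (0,1)
…
step 2: (9, 2)  from 1·(5,1) + (4,1)
step 3: (23, 5)  from 2·(9,2) + (5,1)
step 4: (32, 7)  from 1·(23,5) + (9,2)
step 5: (55, 12)  from 1·(32,7) + (23,5)
fundamental: x₁=55, y₁=12  (since 3025 − 21·144 = 1)

55 12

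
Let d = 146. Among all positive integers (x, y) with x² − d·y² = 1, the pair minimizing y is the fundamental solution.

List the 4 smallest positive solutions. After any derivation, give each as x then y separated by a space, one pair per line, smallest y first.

d=146: √d = [12; 12,24] (ℓ=2, even), read p_1/q_1
i=0: a=12 ⇒ p=12, q=1
i=1: a=12 ⇒ p=145, q=12
fundamental: x₁=145, y₁=12  (since 21025 − 146·144 = 1)
(x_2, y_2) = (145·145 + 146·12·12, 145·12 + 12·145) = (42049, 3480)
(x_3, y_3) = (145·42049 + 146·12·3480, 145·3480 + 12·42049) = (12194065, 1009188)
(x_4, y_4) = (145·12194065 + 146·12·1009188, 145·1009188 + 12·12194065) = (3536236801, 292661040)

145 12
42049 3480
12194065 1009188
3536236801 292661040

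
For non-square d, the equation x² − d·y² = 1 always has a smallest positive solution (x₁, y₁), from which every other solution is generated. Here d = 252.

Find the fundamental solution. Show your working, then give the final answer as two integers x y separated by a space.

127 8

[15; 1,6,1,30] for √252; ℓ=4 ⇒ convergent index 3
k=0  a_k=15  p_k/q_k = 15/1
k=1  a_k=1  p_k/q_k = 16/1
k=2  a_k=6  p_k/q_k = 111/7
k=3  a_k=1  p_k/q_k = 127/8
→ (127, 8).  Check: 127²=16129, 252·8²=16128, difference 1.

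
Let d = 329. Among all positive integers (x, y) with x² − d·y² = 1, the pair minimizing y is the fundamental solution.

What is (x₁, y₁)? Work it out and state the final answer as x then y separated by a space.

[18; 7,4,2,1,1,4,1,1,2,4,7,36] for √329; ℓ=12 ⇒ convergent index 11
a_0=18:  p_0=18·1+0=18,  q_0=18·0+1=1
…
a_2=4:  p_2=4·127+18=526,  q_2=4·7+1=29
a_3=2:  p_3=2·526+127=1179,  q_3=2·29+7=65
a_4=1:  p_4=1·1179+526=1705,  q_4=1·65+29=94
a_5=1:  p_5=1·1705+1179=2884,  q_5=1·94+65=159
…
a_7=1:  p_7=1·13241+2884=16125,  q_7=1·730+159=889
a_8=1:  p_8=1·16125+13241=29366,  q_8=1·889+730=1619
a_9=2:  p_9=2·29366+16125=74857,  q_9=2·1619+889=4127
a_10=4:  p_10=4·74857+29366=328794,  q_10=4·4127+1619=18127
a_11=7:  p_11=7·328794+74857=2376415,  q_11=7·18127+4127=131016
(x₁, y₁) = (2376415, 131016);  2376415² − 329·131016² = 1 ✓

2376415 131016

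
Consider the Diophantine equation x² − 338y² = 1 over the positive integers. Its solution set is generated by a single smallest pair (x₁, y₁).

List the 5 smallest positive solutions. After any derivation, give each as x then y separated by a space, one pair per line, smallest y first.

[18; 2,1,1,2,36] for √338; ℓ=5 ⇒ convergent index 9
a_0=18:  p_0=18·1+0=18,  q_0=18·0+1=1
a_1=2:  p_1=2·18+1=37,  q_1=2·1+0=2
a_2=1:  p_2=1·37+18=55,  q_2=1·2+1=3
a_3=1:  p_3=1·55+37=92,  q_3=1·3+2=5
…
a_5=36:  p_5=36·239+92=8696,  q_5=36·13+5=473
a_6=2:  p_6=2·8696+239=17631,  q_6=2·473+13=959
…
a_8=1:  p_8=1·26327+17631=43958,  q_8=1·1432+959=2391
a_9=2:  p_9=2·43958+26327=114243,  q_9=2·2391+1432=6214
→ (114243, 6214).  Check: 114243²=13051463049, 338·6214²=13051463048, difference 1.
(114243+6214√338)^2 = 26102926097 + 1419812004√338
(114243+6214√338)^3 = 5964153172084899 + 324407165539730√338
(114243+6214√338)^4 = 1362725501650887306817 + 74122495624090936776√338
(114243+6214√338)^5 = 311363698964240484013304163 + 16935952534841634614661406√338

114243 6214
26102926097 1419812004
5964153172084899 324407165539730
1362725501650887306817 74122495624090936776
311363698964240484013304163 16935952534841634614661406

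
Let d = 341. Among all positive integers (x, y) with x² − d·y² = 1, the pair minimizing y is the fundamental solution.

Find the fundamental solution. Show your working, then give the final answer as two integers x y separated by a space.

[18; 2,6,1,8,2,…,6,2,36] for √341; ℓ=14 ⇒ convergent index 13
k=0  a_k=18  p_k/q_k = 18/1
…
k=4  a_k=8  p_k/q_k = 2456/133
k=5  a_k=2  p_k/q_k = 5189/281
k=6  a_k=1  p_k/q_k = 7645/414
k=7  a_k=2  p_k/q_k = 20479/1109
…
k=10  a_k=8  p_k/q_k = 641940/34763
…
k=12  a_k=6  p_k/q_k = 4953942/268271
k=13  a_k=2  p_k/q_k = 10626551/575460
fundamental: x₁=10626551, y₁=575460  (since 112923586155601 − 341·331154211600 = 1)

10626551 575460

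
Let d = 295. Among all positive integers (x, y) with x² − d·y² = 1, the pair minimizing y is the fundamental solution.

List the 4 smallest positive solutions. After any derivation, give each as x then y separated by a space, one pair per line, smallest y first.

2024999 117900
8201241900001 477494764200
33215013292518224999 1933852840020353700
134520737404664024967600001 7832100134376274949528400

√295 = [17; 5,1,2,3,2,6,2,3,2,1,5,34, …], period ℓ=12 (even) → k=11
i=0: a=17 ⇒ p=17, q=1
i=1: a=5 ⇒ p=86, q=5
i=2: a=1 ⇒ p=103, q=6
i=3: a=2 ⇒ p=292, q=17
i=4: a=3 ⇒ p=979, q=57
i=5: a=2 ⇒ p=2250, q=131
i=6: a=6 ⇒ p=14479, q=843
i=7: a=2 ⇒ p=31208, q=1817
i=8: a=3 ⇒ p=108103, q=6294
i=9: a=2 ⇒ p=247414, q=14405
i=10: a=1 ⇒ p=355517, q=20699
i=11: a=5 ⇒ p=2024999, q=117900
→ (2024999, 117900).  Check: 2024999²=4100620950001, 295·117900²=4100620950000, difference 1.
(2024999+117900√295)^2 = 8201241900001 + 477494764200√295
(2024999+117900√295)^3 = 33215013292518224999 + 1933852840020353700√295
(2024999+117900√295)^4 = 134520737404664024967600001 + 7832100134376274949528400√295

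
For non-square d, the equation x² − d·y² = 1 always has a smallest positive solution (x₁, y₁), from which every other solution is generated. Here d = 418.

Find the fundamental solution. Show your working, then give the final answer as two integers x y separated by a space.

[20; 2,4,20,4,2,40] for √418; ℓ=6 ⇒ convergent index 5
k=0  a_k=20  p_k/q_k = 20/1
…
k=2  a_k=4  p_k/q_k = 184/9
…
k=4  a_k=4  p_k/q_k = 15068/737
k=5  a_k=2  p_k/q_k = 33857/1656
→ (33857, 1656).  Check: 33857²=1146296449, 418·1656²=1146296448, difference 1.

33857 1656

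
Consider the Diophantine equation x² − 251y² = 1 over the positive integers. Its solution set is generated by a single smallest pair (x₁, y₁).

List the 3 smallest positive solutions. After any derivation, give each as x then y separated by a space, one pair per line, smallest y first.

3674890 231957
27009633024199 1704832919460
198514860608593651330 12530146894788486843

d=251: √d = [15; 1,5,2,1,2,…,5,1,30] (ℓ=14, even), read p_13/q_13
step 0: (15, 1)  from 15·(1,0) + (0,1)
…
step 2: (95, 6)  from 5·(16,1) + (15,1)
…
step 4: (301, 19)  from 1·(206,13) + (95,6)
…
step 10: (212692, 13425)  from 1·(151649,9572) + (61043,3853)
…
step 12: (3097857, 195535)  from 5·(577033,36422) + (212692,13425)
step 13: (3674890, 231957)  from 1·(3097857,195535) + (577033,36422)
fundamental: x₁=3674890, y₁=231957  (since 13504816512100 − 251·53804049849 = 1)
(3674890+231957√251)^2 = 27009633024199 + 1704832919460√251
(3674890+231957√251)^3 = 198514860608593651330 + 12530146894788486843√251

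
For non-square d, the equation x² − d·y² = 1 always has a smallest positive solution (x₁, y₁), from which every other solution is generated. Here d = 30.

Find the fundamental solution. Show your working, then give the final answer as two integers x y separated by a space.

11 2

√30 = [5; 2,10, …], period ℓ=2 (even) → k=1
k=0  a_k=5  p_k/q_k = 5/1
k=1  a_k=2  p_k/q_k = 11/2
→ (11, 2).  Check: 11²=121, 30·2²=120, difference 1.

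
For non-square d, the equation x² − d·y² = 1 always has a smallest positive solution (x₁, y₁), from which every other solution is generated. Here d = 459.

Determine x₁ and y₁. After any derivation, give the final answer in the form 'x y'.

499850 23331

[21; 2,2,1,4,21,4,1,2,2,42] for √459; ℓ=10 ⇒ convergent index 9
step 0: (21, 1)  from 21·(1,0) + (0,1)
step 1: (43, 2)  from 2·(21,1) + (1,0)
step 2: (107, 5)  from 2·(43,2) + (21,1)
…
step 4: (707, 33)  from 4·(150,7) + (107,5)
…
step 8: (212079, 9899)  from 2·(75692,3533) + (60695,2833)
step 9: (499850, 23331)  from 2·(212079,9899) + (75692,3533)
(x₁, y₁) = (499850, 23331);  499850² − 459·23331² = 1 ✓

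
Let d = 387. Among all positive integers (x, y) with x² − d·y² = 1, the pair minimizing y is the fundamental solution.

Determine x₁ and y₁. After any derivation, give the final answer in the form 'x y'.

[19; 1,2,19,2,1,38] for √387; ℓ=6 ⇒ convergent index 5
a_0=19:  p_0=19·1+0=19,  q_0=19·0+1=1
a_1=1:  p_1=1·19+1=20,  q_1=1·1+0=1
…
a_4=2:  p_4=2·1141+59=2341,  q_4=2·58+3=119
a_5=1:  p_5=1·2341+1141=3482,  q_5=1·119+58=177
(x₁, y₁) = (3482, 177);  3482² − 387·177² = 1 ✓

3482 177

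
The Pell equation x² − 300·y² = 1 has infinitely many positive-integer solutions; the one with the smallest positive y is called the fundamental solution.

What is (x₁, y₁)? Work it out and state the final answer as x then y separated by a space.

√300 = [17; 3,8,3,34, …], period ℓ=4 (even) → k=3
i=0: a=17 ⇒ p=17, q=1
…
i=2: a=8 ⇒ p=433, q=25
i=3: a=3 ⇒ p=1351, q=78
fundamental: x₁=1351, y₁=78  (since 1825201 − 300·6084 = 1)

1351 78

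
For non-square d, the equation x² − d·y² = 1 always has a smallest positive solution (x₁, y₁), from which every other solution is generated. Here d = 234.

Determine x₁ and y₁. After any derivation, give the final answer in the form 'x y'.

[15; 3,2,1,2,1,2,3,30] for √234; ℓ=8 ⇒ convergent index 7
k=0  a_k=15  p_k/q_k = 15/1
k=1  a_k=3  p_k/q_k = 46/3
k=2  a_k=2  p_k/q_k = 107/7
…
k=5  a_k=1  p_k/q_k = 566/37
k=6  a_k=2  p_k/q_k = 1545/101
k=7  a_k=3  p_k/q_k = 5201/340
fundamental: x₁=5201, y₁=340  (since 27050401 − 234·115600 = 1)

5201 340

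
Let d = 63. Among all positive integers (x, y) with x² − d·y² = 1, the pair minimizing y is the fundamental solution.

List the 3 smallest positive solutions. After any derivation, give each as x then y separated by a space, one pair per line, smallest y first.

8 1
127 16
2024 255

√63 → a₀=7, period (1,14); ℓ=2 even so k=1
step 0: (7, 1)  from 7·(1,0) + (0,1)
step 1: (8, 1)  from 1·(7,1) + (1,0)
→ (8, 1).  Check: 8²=64, 63·1²=63, difference 1.
(x_2, y_2) = (8·8 + 63·1·1, 8·1 + 1·8) = (127, 16)
(x_3, y_3) = (8·127 + 63·1·16, 8·16 + 1·127) = (2024, 255)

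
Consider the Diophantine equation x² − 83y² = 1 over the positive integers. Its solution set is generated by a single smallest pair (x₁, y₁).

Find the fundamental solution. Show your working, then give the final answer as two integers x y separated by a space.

82 9

[9; 9,18] for √83; ℓ=2 ⇒ convergent index 1
step 0: (9, 1)  from 9·(1,0) + (0,1)
step 1: (82, 9)  from 9·(9,1) + (1,0)
→ (82, 9).  Check: 82²=6724, 83·9²=6723, difference 1.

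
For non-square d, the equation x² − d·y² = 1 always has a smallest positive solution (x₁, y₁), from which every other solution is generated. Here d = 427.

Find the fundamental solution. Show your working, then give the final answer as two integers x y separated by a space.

√427 = [20; 1,1,1,40, …], period ℓ=4 (even) → k=3
a_0=20:  p_0=20·1+0=20,  q_0=20·0+1=1
…
a_2=1:  p_2=1·21+20=41,  q_2=1·1+1=2
a_3=1:  p_3=1·41+21=62,  q_3=1·2+1=3
(x₁, y₁) = (62, 3);  62² − 427·3² = 1 ✓

62 3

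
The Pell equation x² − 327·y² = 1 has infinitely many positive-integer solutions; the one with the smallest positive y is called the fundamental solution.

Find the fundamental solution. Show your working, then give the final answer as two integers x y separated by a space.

217 12

[18; 12,36] for √327; ℓ=2 ⇒ convergent index 1
k=0  a_k=18  p_k/q_k = 18/1
k=1  a_k=12  p_k/q_k = 217/12
(x₁, y₁) = (217, 12);  217² − 327·12² = 1 ✓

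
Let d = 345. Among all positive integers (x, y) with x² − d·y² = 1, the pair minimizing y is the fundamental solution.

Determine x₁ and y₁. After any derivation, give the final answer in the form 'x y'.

6761 364

[18; 1,1,2,1,6,1,2,1,1,36] for √345; ℓ=10 ⇒ convergent index 9
k=0  a_k=18  p_k/q_k = 18/1
…
k=6  a_k=1  p_k/q_k = 1003/54
…
k=8  a_k=1  p_k/q_k = 3882/209
k=9  a_k=1  p_k/q_k = 6761/364
fundamental: x₁=6761, y₁=364  (since 45711121 − 345·132496 = 1)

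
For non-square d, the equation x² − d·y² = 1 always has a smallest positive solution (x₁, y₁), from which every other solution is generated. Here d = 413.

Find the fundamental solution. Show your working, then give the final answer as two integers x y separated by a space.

113399 5580

√413 → a₀=20, period (3,9,1,4,1,9,3,40); ℓ=8 even so k=7
a_0=20:  p_0=20·1+0=20,  q_0=20·0+1=1
a_1=3:  p_1=3·20+1=61,  q_1=3·1+0=3
a_2=9:  p_2=9·61+20=569,  q_2=9·3+1=28
…
a_4=4:  p_4=4·630+569=3089,  q_4=4·31+28=152
a_5=1:  p_5=1·3089+630=3719,  q_5=1·152+31=183
a_6=9:  p_6=9·3719+3089=36560,  q_6=9·183+152=1799
a_7=3:  p_7=3·36560+3719=113399,  q_7=3·1799+183=5580
fundamental: x₁=113399, y₁=5580  (since 12859333201 − 413·31136400 = 1)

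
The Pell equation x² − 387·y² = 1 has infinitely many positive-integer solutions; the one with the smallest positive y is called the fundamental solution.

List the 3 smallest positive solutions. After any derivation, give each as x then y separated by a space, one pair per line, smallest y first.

3482 177
24248647 1232628
168867574226 8584021215

d=387: √d = [19; 1,2,19,2,1,38] (ℓ=6, even), read p_5/q_5
i=0: a=19 ⇒ p=19, q=1
…
i=3: a=19 ⇒ p=1141, q=58
i=4: a=2 ⇒ p=2341, q=119
i=5: a=1 ⇒ p=3482, q=177
fundamental: x₁=3482, y₁=177  (since 12124324 − 387·31329 = 1)
n=2: (3482,177)∘(3482,177) = (3482·3482+387·177·177, 3482·177+177·3482) = (24248647,1232628)
n=3: (24248647,1232628)∘(3482,177) = (3482·24248647+387·177·1232628, 3482·1232628+177·24248647) = (168867574226,8584021215)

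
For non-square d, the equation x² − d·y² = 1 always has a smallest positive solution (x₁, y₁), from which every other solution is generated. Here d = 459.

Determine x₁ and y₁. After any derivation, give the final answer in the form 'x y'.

499850 23331

[21; 2,2,1,4,21,4,1,2,2,42] for √459; ℓ=10 ⇒ convergent index 9
step 0: (21, 1)  from 21·(1,0) + (0,1)
step 1: (43, 2)  from 2·(21,1) + (1,0)
step 2: (107, 5)  from 2·(43,2) + (21,1)
…
step 6: (60695, 2833)  from 4·(14997,700) + (707,33)
…
step 8: (212079, 9899)  from 2·(75692,3533) + (60695,2833)
step 9: (499850, 23331)  from 2·(212079,9899) + (75692,3533)
→ (499850, 23331).  Check: 499850²=249850022500, 459·23331²=249850022499, difference 1.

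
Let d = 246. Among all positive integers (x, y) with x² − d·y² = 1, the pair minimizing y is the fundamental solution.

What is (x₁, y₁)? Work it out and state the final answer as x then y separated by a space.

88805 5662

d=246: √d = [15; 1,2,5,1,14,1,5,2,1,30] (ℓ=10, even), read p_9/q_9
k=0  a_k=15  p_k/q_k = 15/1
k=1  a_k=1  p_k/q_k = 16/1
k=2  a_k=2  p_k/q_k = 47/3
…
k=5  a_k=14  p_k/q_k = 4423/282
k=6  a_k=1  p_k/q_k = 4721/301
k=7  a_k=5  p_k/q_k = 28028/1787
k=8  a_k=2  p_k/q_k = 60777/3875
k=9  a_k=1  p_k/q_k = 88805/5662
→ (88805, 5662).  Check: 88805²=7886328025, 246·5662²=7886328024, difference 1.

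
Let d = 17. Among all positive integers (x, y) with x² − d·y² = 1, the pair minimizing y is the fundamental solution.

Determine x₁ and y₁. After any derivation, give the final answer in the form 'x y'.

33 8

d=17: √d = [4; 8] (ℓ=1, odd), read p_1/q_1
k=0  a_k=4  p_k/q_k = 4/1
k=1  a_k=8  p_k/q_k = 33/8
→ (33, 8).  Check: 33²=1089, 17·8²=1088, difference 1.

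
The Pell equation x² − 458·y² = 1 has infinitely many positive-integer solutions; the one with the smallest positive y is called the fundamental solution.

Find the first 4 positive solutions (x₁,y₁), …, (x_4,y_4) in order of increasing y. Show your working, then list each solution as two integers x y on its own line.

22899 1070
1048728401 49003860
48029663286099 2244278779210
2199662518128033601 102783479481255720

d=458: √d = [21; 2,2,42] (ℓ=3, odd), read p_5/q_5
i=0: a=21 ⇒ p=21, q=1
i=1: a=2 ⇒ p=43, q=2
…
i=4: a=2 ⇒ p=9181, q=429
i=5: a=2 ⇒ p=22899, q=1070
→ (22899, 1070).  Check: 22899²=524364201, 458·1070²=524364200, difference 1.
k=2:  x_2 = 22899·22899+458·1070·1070 = 1048728401,  y_2 = 22899·1070+1070·22899 = 49003860
k=3:  x_3 = 22899·1048728401+458·1070·49003860 = 48029663286099,  y_3 = 22899·49003860+1070·1048728401 = 2244278779210
k=4:  x_4 = 22899·48029663286099+458·1070·2244278779210 = 2199662518128033601,  y_4 = 22899·2244278779210+1070·48029663286099 = 102783479481255720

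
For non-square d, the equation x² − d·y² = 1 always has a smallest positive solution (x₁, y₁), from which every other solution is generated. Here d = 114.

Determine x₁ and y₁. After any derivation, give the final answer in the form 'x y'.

√114 = [10; 1,2,10,2,1,20, …], period ℓ=6 (even) → k=5
i=0: a=10 ⇒ p=10, q=1
…
i=2: a=2 ⇒ p=32, q=3
i=3: a=10 ⇒ p=331, q=31
i=4: a=2 ⇒ p=694, q=65
i=5: a=1 ⇒ p=1025, q=96
(x₁, y₁) = (1025, 96);  1025² − 114·96² = 1 ✓

1025 96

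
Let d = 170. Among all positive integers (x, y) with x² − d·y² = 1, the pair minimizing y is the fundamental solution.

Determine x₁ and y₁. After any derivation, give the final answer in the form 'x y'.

339 26

d=170: √d = [13; 26] (ℓ=1, odd), read p_1/q_1
step 0: (13, 1)  from 13·(1,0) + (0,1)
step 1: (339, 26)  from 26·(13,1) + (1,0)
fundamental: x₁=339, y₁=26  (since 114921 − 170·676 = 1)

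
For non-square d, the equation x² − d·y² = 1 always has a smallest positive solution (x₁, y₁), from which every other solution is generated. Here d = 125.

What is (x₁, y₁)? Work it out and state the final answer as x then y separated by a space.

√125 → a₀=11, period (5,1,1,5,22); ℓ=5 odd so k=9
k=0  a_k=11  p_k/q_k = 11/1
k=1  a_k=5  p_k/q_k = 56/5
k=2  a_k=1  p_k/q_k = 67/6
…
k=4  a_k=5  p_k/q_k = 682/61
k=5  a_k=22  p_k/q_k = 15127/1353
k=6  a_k=5  p_k/q_k = 76317/6826
k=7  a_k=1  p_k/q_k = 91444/8179
k=8  a_k=1  p_k/q_k = 167761/15005
k=9  a_k=5  p_k/q_k = 930249/83204
(x₁, y₁) = (930249, 83204);  930249² − 125·83204² = 1 ✓

930249 83204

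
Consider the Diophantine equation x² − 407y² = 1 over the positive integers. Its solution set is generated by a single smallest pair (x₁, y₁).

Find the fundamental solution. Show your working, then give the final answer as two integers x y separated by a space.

2663 132

d=407: √d = [20; 5,1,2,1,5,40] (ℓ=6, even), read p_5/q_5
k=0  a_k=20  p_k/q_k = 20/1
k=1  a_k=5  p_k/q_k = 101/5
…
k=3  a_k=2  p_k/q_k = 343/17
k=4  a_k=1  p_k/q_k = 464/23
k=5  a_k=5  p_k/q_k = 2663/132
fundamental: x₁=2663, y₁=132  (since 7091569 − 407·17424 = 1)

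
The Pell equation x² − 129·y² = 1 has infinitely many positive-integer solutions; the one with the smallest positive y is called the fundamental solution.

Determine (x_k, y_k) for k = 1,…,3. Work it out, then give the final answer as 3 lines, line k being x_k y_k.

√129 → a₀=11, period (2,1,3,1,6,1,3,1,2,22); ℓ=10 even so k=9
k=0  a_k=11  p_k/q_k = 11/1
k=1  a_k=2  p_k/q_k = 23/2
k=2  a_k=1  p_k/q_k = 34/3
k=3  a_k=3  p_k/q_k = 125/11
k=4  a_k=1  p_k/q_k = 159/14
…
k=7  a_k=3  p_k/q_k = 4793/422
k=8  a_k=1  p_k/q_k = 6031/531
k=9  a_k=2  p_k/q_k = 16855/1484
(x₁, y₁) = (16855, 1484);  16855² − 129·1484² = 1 ✓
k=2:  x_2 = 16855·16855+129·1484·1484 = 568182049,  y_2 = 16855·1484+1484·16855 = 50025640
k=3:  x_3 = 16855·568182049+129·1484·50025640 = 19153416854935,  y_3 = 16855·50025640+1484·568182049 = 1686364322916

16855 1484
568182049 50025640
19153416854935 1686364322916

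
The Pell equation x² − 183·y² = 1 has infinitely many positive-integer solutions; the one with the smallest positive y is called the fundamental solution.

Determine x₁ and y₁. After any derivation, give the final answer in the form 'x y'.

487 36

√183 = [13; 1,1,8,1,1,26, …], period ℓ=6 (even) → k=5
a_0=13:  p_0=13·1+0=13,  q_0=13·0+1=1
a_1=1:  p_1=1·13+1=14,  q_1=1·1+0=1
a_2=1:  p_2=1·14+13=27,  q_2=1·1+1=2
a_3=8:  p_3=8·27+14=230,  q_3=8·2+1=17
a_4=1:  p_4=1·230+27=257,  q_4=1·17+2=19
a_5=1:  p_5=1·257+230=487,  q_5=1·19+17=36
fundamental: x₁=487, y₁=36  (since 237169 − 183·1296 = 1)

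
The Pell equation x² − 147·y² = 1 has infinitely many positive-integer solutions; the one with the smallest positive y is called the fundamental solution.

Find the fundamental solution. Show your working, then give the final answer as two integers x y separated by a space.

97 8

d=147: √d = [12; 8,24] (ℓ=2, even), read p_1/q_1
step 0: (12, 1)  from 12·(1,0) + (0,1)
step 1: (97, 8)  from 8·(12,1) + (1,0)
(x₁, y₁) = (97, 8);  97² − 147·8² = 1 ✓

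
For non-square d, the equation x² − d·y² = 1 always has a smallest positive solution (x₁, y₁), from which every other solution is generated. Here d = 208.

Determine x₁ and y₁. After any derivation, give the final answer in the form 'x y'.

√208 = [14; 2,2,1,2,2,28, …], period ℓ=6 (even) → k=5
k=0  a_k=14  p_k/q_k = 14/1
…
k=2  a_k=2  p_k/q_k = 72/5
…
k=4  a_k=2  p_k/q_k = 274/19
k=5  a_k=2  p_k/q_k = 649/45
→ (649, 45).  Check: 649²=421201, 208·45²=421200, difference 1.

649 45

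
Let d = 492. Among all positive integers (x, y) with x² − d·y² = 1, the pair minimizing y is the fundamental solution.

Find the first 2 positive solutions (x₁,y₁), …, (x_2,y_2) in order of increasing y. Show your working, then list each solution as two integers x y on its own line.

29767 1342
1772148577 79894628

d=492: √d = [22; 5,1,1,10,1,1,5,44] (ℓ=8, even), read p_7/q_7
k=0  a_k=22  p_k/q_k = 22/1
…
k=2  a_k=1  p_k/q_k = 133/6
k=3  a_k=1  p_k/q_k = 244/11
…
k=5  a_k=1  p_k/q_k = 2817/127
k=6  a_k=1  p_k/q_k = 5390/243
k=7  a_k=5  p_k/q_k = 29767/1342
→ (29767, 1342).  Check: 29767²=886074289, 492·1342²=886074288, difference 1.
(29767+1342√492)^2 = 1772148577 + 79894628√492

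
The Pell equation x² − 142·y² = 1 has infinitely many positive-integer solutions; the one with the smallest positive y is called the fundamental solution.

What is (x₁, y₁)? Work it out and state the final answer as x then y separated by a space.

143 12

d=142: √d = [11; 1,10,1,22] (ℓ=4, even), read p_3/q_3
i=0: a=11 ⇒ p=11, q=1
i=1: a=1 ⇒ p=12, q=1
i=2: a=10 ⇒ p=131, q=11
i=3: a=1 ⇒ p=143, q=12
fundamental: x₁=143, y₁=12  (since 20449 − 142·144 = 1)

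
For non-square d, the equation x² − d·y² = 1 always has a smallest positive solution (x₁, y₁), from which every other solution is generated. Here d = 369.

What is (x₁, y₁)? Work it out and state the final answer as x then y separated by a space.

[19; 4,1,3,2,7,4,7,2,3,1,4,38] for √369; ℓ=12 ⇒ convergent index 11
step 0: (19, 1)  from 19·(1,0) + (0,1)
…
step 2: (96, 5)  from 1·(77,4) + (19,1)
step 3: (365, 19)  from 3·(96,5) + (77,4)
step 4: (826, 43)  from 2·(365,19) + (96,5)
step 5: (6147, 320)  from 7·(826,43) + (365,19)
step 6: (25414, 1323)  from 4·(6147,320) + (826,43)
…
step 8: (393504, 20485)  from 2·(184045,9581) + (25414,1323)
…
step 10: (1758061, 91521)  from 1·(1364557,71036) + (393504,20485)
step 11: (8396801, 437120)  from 4·(1758061,91521) + (1364557,71036)
(x₁, y₁) = (8396801, 437120);  8396801² − 369·437120² = 1 ✓

8396801 437120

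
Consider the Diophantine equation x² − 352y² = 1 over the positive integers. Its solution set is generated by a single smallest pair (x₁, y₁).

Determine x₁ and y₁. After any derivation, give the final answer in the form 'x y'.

[18; 1,3,5,9,5,3,1,36] for √352; ℓ=8 ⇒ convergent index 7
i=0: a=18 ⇒ p=18, q=1
i=1: a=1 ⇒ p=19, q=1
…
i=3: a=5 ⇒ p=394, q=21
i=4: a=9 ⇒ p=3621, q=193
i=5: a=5 ⇒ p=18499, q=986
i=6: a=3 ⇒ p=59118, q=3151
i=7: a=1 ⇒ p=77617, q=4137
(x₁, y₁) = (77617, 4137);  77617² − 352·4137² = 1 ✓

77617 4137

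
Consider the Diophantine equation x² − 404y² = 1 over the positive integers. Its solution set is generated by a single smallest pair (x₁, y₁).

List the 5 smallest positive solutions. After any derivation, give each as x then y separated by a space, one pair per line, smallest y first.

√404 = [20; 10,40, …], period ℓ=2 (even) → k=1
i=0: a=20 ⇒ p=20, q=1
i=1: a=10 ⇒ p=201, q=10
fundamental: x₁=201, y₁=10  (since 40401 − 404·100 = 1)
(201+10√404)^2 = 80801 + 4020√404
(201+10√404)^3 = 32481801 + 1616030√404
(201+10√404)^4 = 13057603201 + 649640040√404
(201+10√404)^5 = 5249124005001 + 261153680050√404

201 10
80801 4020
32481801 1616030
13057603201 649640040
5249124005001 261153680050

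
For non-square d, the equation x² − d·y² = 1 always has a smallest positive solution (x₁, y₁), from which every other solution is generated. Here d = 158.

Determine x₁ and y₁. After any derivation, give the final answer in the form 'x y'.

7743 616

√158 → a₀=12, period (1,1,3,12,3,1,1,24); ℓ=8 even so k=7
k=0  a_k=12  p_k/q_k = 12/1
…
k=3  a_k=3  p_k/q_k = 88/7
…
k=6  a_k=1  p_k/q_k = 4412/351
k=7  a_k=1  p_k/q_k = 7743/616
fundamental: x₁=7743, y₁=616  (since 59954049 − 158·379456 = 1)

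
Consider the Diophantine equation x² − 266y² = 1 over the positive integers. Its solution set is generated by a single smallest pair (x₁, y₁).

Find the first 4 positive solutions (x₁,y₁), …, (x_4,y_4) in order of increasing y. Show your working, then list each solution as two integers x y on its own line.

685 42
938449 57540
1285674445 78829758
1761373051201 107996710920

d=266: √d = [16; 3,4,3,32] (ℓ=4, even), read p_3/q_3
step 0: (16, 1)  from 16·(1,0) + (0,1)
…
step 2: (212, 13)  from 4·(49,3) + (16,1)
step 3: (685, 42)  from 3·(212,13) + (49,3)
→ (685, 42).  Check: 685²=469225, 266·42²=469224, difference 1.
(685+42√266)^2 = 938449 + 57540√266
(685+42√266)^3 = 1285674445 + 78829758√266
(685+42√266)^4 = 1761373051201 + 107996710920√266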